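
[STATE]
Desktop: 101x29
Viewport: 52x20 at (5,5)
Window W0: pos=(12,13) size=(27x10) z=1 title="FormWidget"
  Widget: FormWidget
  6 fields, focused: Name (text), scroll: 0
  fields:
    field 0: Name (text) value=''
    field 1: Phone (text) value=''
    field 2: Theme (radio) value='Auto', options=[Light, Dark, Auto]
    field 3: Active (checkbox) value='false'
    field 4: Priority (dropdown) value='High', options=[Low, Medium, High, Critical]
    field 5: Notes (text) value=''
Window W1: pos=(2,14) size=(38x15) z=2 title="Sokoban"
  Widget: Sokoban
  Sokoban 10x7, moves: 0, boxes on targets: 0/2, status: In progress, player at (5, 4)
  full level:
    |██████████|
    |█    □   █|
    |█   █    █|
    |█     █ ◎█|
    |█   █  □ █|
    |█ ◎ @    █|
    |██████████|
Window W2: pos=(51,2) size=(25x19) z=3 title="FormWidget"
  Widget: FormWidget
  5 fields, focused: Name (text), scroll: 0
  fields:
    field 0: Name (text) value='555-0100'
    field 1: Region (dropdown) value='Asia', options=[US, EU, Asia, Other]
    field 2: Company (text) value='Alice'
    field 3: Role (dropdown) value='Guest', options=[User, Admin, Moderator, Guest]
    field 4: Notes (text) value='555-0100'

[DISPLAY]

                                              ┃> Nam
                                              ┃  Reg
                                              ┃  Com
                                              ┃  Rol
                                              ┃  Not
                                              ┃     
                                              ┃     
                                              ┃     
       ┏━━━━━━━━━━━━━━━━━━━━━━━━━┓            ┃     
━━━━━━━━━━━━━━━━━━━━━━━━━━━━━━━━━━┓           ┃     
okoban                            ┃           ┃     
──────────────────────────────────┨           ┃     
████████                          ┃           ┃     
   □   █                          ┃           ┃     
  █    █                          ┃           ┃     
    █ ◎█                          ┃           ┗━━━━━
  █  □ █                          ┃                 
◎ @    █                          ┃                 
████████                          ┃                 
ves: 0  0/2                       ┃                 


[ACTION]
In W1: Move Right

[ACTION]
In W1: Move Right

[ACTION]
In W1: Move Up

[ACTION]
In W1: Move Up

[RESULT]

                                              ┃> Nam
                                              ┃  Reg
                                              ┃  Com
                                              ┃  Rol
                                              ┃  Not
                                              ┃     
                                              ┃     
                                              ┃     
       ┏━━━━━━━━━━━━━━━━━━━━━━━━━┓            ┃     
━━━━━━━━━━━━━━━━━━━━━━━━━━━━━━━━━━┓           ┃     
okoban                            ┃           ┃     
──────────────────────────────────┨           ┃     
████████                          ┃           ┃     
   □   █                          ┃           ┃     
  █    █                          ┃           ┃     
    █ ◎█                          ┃           ┗━━━━━
  █ @□ █                          ┃                 
◎      █                          ┃                 
████████                          ┃                 
ves: 3  0/2                       ┃                 


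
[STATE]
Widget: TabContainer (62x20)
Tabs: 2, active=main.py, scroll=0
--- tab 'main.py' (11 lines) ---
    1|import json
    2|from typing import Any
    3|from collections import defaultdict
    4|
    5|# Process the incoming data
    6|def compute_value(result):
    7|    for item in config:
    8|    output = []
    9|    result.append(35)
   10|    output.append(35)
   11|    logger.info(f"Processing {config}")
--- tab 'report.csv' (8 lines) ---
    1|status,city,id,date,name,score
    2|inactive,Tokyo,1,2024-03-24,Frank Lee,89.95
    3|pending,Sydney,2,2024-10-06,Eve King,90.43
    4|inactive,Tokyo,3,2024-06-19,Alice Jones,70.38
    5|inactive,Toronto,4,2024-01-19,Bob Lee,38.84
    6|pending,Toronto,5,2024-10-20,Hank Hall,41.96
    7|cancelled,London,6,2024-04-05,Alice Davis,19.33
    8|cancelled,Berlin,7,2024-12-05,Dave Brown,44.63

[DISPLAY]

[main.py]│ report.csv                                         
──────────────────────────────────────────────────────────────
import json                                                   
from typing import Any                                        
from collections import defaultdict                           
                                                              
# Process the incoming data                                   
def compute_value(result):                                    
    for item in config:                                       
    output = []                                               
    result.append(35)                                         
    output.append(35)                                         
    logger.info(f"Processing {config}")                       
                                                              
                                                              
                                                              
                                                              
                                                              
                                                              
                                                              


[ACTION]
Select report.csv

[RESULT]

 main.py │[report.csv]                                        
──────────────────────────────────────────────────────────────
status,city,id,date,name,score                                
inactive,Tokyo,1,2024-03-24,Frank Lee,89.95                   
pending,Sydney,2,2024-10-06,Eve King,90.43                    
inactive,Tokyo,3,2024-06-19,Alice Jones,70.38                 
inactive,Toronto,4,2024-01-19,Bob Lee,38.84                   
pending,Toronto,5,2024-10-20,Hank Hall,41.96                  
cancelled,London,6,2024-04-05,Alice Davis,19.33               
cancelled,Berlin,7,2024-12-05,Dave Brown,44.63                
                                                              
                                                              
                                                              
                                                              
                                                              
                                                              
                                                              
                                                              
                                                              
                                                              


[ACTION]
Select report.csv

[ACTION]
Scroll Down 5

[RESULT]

 main.py │[report.csv]                                        
──────────────────────────────────────────────────────────────
pending,Toronto,5,2024-10-20,Hank Hall,41.96                  
cancelled,London,6,2024-04-05,Alice Davis,19.33               
cancelled,Berlin,7,2024-12-05,Dave Brown,44.63                
                                                              
                                                              
                                                              
                                                              
                                                              
                                                              
                                                              
                                                              
                                                              
                                                              
                                                              
                                                              
                                                              
                                                              
                                                              


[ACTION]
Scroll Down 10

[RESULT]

 main.py │[report.csv]                                        
──────────────────────────────────────────────────────────────
cancelled,Berlin,7,2024-12-05,Dave Brown,44.63                
                                                              
                                                              
                                                              
                                                              
                                                              
                                                              
                                                              
                                                              
                                                              
                                                              
                                                              
                                                              
                                                              
                                                              
                                                              
                                                              
                                                              


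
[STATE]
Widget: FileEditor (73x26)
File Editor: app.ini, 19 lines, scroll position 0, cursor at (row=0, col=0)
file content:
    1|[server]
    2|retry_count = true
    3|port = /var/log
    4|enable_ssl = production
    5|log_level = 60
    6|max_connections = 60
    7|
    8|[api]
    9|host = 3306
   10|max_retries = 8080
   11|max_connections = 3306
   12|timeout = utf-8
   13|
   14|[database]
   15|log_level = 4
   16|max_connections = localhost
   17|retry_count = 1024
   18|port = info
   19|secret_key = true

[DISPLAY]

█server]                                                                ▲
retry_count = true                                                      █
port = /var/log                                                         ░
enable_ssl = production                                                 ░
log_level = 60                                                          ░
max_connections = 60                                                    ░
                                                                        ░
[api]                                                                   ░
host = 3306                                                             ░
max_retries = 8080                                                      ░
max_connections = 3306                                                  ░
timeout = utf-8                                                         ░
                                                                        ░
[database]                                                              ░
log_level = 4                                                           ░
max_connections = localhost                                             ░
retry_count = 1024                                                      ░
port = info                                                             ░
secret_key = true                                                       ░
                                                                        ░
                                                                        ░
                                                                        ░
                                                                        ░
                                                                        ░
                                                                        ░
                                                                        ▼


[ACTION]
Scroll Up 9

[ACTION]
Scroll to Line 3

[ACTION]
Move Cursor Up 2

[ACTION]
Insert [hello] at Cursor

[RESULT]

hello█server]                                                           ▲
retry_count = true                                                      █
port = /var/log                                                         ░
enable_ssl = production                                                 ░
log_level = 60                                                          ░
max_connections = 60                                                    ░
                                                                        ░
[api]                                                                   ░
host = 3306                                                             ░
max_retries = 8080                                                      ░
max_connections = 3306                                                  ░
timeout = utf-8                                                         ░
                                                                        ░
[database]                                                              ░
log_level = 4                                                           ░
max_connections = localhost                                             ░
retry_count = 1024                                                      ░
port = info                                                             ░
secret_key = true                                                       ░
                                                                        ░
                                                                        ░
                                                                        ░
                                                                        ░
                                                                        ░
                                                                        ░
                                                                        ▼


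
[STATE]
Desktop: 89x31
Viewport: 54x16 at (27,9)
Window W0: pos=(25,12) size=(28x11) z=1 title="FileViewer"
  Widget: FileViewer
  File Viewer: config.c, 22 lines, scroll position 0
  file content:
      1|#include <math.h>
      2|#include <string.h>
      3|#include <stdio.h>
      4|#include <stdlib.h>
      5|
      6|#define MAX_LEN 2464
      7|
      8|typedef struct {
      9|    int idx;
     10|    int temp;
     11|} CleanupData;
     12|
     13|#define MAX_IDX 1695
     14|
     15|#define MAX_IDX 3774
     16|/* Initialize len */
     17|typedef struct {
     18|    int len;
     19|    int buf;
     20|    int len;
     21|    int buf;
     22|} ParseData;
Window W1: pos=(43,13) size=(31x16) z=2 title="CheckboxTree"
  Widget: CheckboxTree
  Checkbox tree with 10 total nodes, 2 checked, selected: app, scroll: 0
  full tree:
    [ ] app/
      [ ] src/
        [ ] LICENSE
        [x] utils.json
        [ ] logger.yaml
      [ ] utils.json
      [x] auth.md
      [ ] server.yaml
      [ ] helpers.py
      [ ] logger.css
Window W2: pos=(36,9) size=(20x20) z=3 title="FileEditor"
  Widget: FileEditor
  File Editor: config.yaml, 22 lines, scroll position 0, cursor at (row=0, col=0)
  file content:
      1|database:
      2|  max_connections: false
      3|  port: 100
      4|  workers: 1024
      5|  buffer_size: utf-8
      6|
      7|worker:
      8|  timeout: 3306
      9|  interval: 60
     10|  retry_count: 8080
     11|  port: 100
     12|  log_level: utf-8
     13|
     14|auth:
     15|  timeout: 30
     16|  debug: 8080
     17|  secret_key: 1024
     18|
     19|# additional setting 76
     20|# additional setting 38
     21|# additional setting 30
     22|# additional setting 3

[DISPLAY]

         ┏━━━━━━━━━━━━━━━━━━┓                         
         ┃ FileEditor       ┃                         
         ┠──────────────────┨                         
━━━━━━━━━┃█atabase:        ▲┃                         
FileViewe┃  max_connections█┃━━━━━━━━━━━━━━━━━┓       
─────────┃  port: 100      ░┃e                ┃       
include <┃  workers: 1024  ░┃─────────────────┨       
include <┃  buffer_size: ut░┃                 ┃       
include <┃                 ░┃                 ┃       
include <┃worker:          ░┃ENSE             ┃       
         ┃  timeout: 3306  ░┃ls.json          ┃       
define MA┃  interval: 60   ░┃ger.yaml         ┃       
         ┃  retry_count: 80░┃.json            ┃       
━━━━━━━━━┃  port: 100      ░┃md               ┃       
         ┃  log_level: utf-░┃r.yaml           ┃       
         ┃                 ░┃rs.py            ┃       


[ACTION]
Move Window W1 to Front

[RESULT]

         ┏━━━━━━━━━━━━━━━━━━┓                         
         ┃ FileEditor       ┃                         
         ┠──────────────────┨                         
━━━━━━━━━┃█atabase:        ▲┃                         
FileViewe┃  max_┏━━━━━━━━━━━━━━━━━━━━━━━━━━━━━┓       
─────────┃  port┃ CheckboxTree                ┃       
include <┃  work┠─────────────────────────────┨       
include <┃  buff┃>[-] app/                    ┃       
include <┃      ┃   [-] src/                  ┃       
include <┃worker┃     [ ] LICENSE             ┃       
         ┃  time┃     [x] utils.json          ┃       
define MA┃  inte┃     [ ] logger.yaml         ┃       
         ┃  retr┃   [ ] utils.json            ┃       
━━━━━━━━━┃  port┃   [x] auth.md               ┃       
         ┃  log_┃   [ ] server.yaml           ┃       
         ┃      ┃   [ ] helpers.py            ┃       


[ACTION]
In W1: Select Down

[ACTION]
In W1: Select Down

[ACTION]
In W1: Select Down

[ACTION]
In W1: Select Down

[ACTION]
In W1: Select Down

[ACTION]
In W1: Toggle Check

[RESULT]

         ┏━━━━━━━━━━━━━━━━━━┓                         
         ┃ FileEditor       ┃                         
         ┠──────────────────┨                         
━━━━━━━━━┃█atabase:        ▲┃                         
FileViewe┃  max_┏━━━━━━━━━━━━━━━━━━━━━━━━━━━━━┓       
─────────┃  port┃ CheckboxTree                ┃       
include <┃  work┠─────────────────────────────┨       
include <┃  buff┃ [-] app/                    ┃       
include <┃      ┃   [-] src/                  ┃       
include <┃worker┃     [ ] LICENSE             ┃       
         ┃  time┃     [x] utils.json          ┃       
define MA┃  inte┃     [ ] logger.yaml         ┃       
         ┃  retr┃>  [x] utils.json            ┃       
━━━━━━━━━┃  port┃   [x] auth.md               ┃       
         ┃  log_┃   [ ] server.yaml           ┃       
         ┃      ┃   [ ] helpers.py            ┃       


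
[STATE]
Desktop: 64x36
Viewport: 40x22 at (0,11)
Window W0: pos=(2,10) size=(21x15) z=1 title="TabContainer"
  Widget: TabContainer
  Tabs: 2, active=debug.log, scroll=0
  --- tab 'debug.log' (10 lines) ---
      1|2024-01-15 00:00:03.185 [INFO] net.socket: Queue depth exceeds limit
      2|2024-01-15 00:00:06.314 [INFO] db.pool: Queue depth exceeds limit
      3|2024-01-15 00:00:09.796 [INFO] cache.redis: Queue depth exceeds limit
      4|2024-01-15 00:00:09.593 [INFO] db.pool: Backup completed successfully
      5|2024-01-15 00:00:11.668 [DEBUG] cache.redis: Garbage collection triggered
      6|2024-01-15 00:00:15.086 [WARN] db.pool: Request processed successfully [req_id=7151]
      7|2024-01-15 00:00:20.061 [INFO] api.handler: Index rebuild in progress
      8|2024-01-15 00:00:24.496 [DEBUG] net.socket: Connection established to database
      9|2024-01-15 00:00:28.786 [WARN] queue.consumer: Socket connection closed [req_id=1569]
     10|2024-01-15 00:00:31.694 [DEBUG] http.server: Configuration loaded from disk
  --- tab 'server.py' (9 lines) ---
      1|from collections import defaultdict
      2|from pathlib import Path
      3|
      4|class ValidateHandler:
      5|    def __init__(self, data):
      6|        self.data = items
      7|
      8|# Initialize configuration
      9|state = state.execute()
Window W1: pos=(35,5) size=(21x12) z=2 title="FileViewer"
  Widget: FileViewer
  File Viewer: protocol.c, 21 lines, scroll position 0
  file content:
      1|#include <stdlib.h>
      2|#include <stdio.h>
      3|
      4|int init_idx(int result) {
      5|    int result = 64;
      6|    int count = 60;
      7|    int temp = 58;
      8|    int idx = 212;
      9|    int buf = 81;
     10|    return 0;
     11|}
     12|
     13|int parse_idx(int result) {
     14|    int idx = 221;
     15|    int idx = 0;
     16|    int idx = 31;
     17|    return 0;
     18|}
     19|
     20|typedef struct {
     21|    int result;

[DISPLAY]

  ┃ TabContainer      ┃            ┃int 
  ┠───────────────────┨            ┃    
  ┃[debug.log]│ server┃            ┃    
  ┃───────────────────┃            ┃    
  ┃2024-01-15 00:00:03┃            ┃    
  ┃2024-01-15 00:00:06┃            ┗━━━━
  ┃2024-01-15 00:00:09┃                 
  ┃2024-01-15 00:00:09┃                 
  ┃2024-01-15 00:00:11┃                 
  ┃2024-01-15 00:00:15┃                 
  ┃2024-01-15 00:00:20┃                 
  ┃2024-01-15 00:00:24┃                 
  ┃2024-01-15 00:00:28┃                 
  ┗━━━━━━━━━━━━━━━━━━━┛                 
                                        
                                        
                                        
                                        
                                        
                                        
                                        
                                        


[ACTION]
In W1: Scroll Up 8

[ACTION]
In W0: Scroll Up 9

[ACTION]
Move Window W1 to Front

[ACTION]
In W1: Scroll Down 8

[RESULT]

  ┃ TabContainer      ┃            ┃    
  ┠───────────────────┨            ┃int 
  ┃[debug.log]│ server┃            ┃    
  ┃───────────────────┃            ┃    
  ┃2024-01-15 00:00:03┃            ┃    
  ┃2024-01-15 00:00:06┃            ┗━━━━
  ┃2024-01-15 00:00:09┃                 
  ┃2024-01-15 00:00:09┃                 
  ┃2024-01-15 00:00:11┃                 
  ┃2024-01-15 00:00:15┃                 
  ┃2024-01-15 00:00:20┃                 
  ┃2024-01-15 00:00:24┃                 
  ┃2024-01-15 00:00:28┃                 
  ┗━━━━━━━━━━━━━━━━━━━┛                 
                                        
                                        
                                        
                                        
                                        
                                        
                                        
                                        


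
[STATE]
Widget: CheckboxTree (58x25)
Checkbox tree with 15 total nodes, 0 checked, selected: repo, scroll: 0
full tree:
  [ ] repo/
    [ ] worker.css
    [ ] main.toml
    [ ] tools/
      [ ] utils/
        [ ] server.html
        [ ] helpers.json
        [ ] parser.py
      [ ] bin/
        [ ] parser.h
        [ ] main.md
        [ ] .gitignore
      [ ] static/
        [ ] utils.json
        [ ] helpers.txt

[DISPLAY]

>[ ] repo/                                                
   [ ] worker.css                                         
   [ ] main.toml                                          
   [ ] tools/                                             
     [ ] utils/                                           
       [ ] server.html                                    
       [ ] helpers.json                                   
       [ ] parser.py                                      
     [ ] bin/                                             
       [ ] parser.h                                       
       [ ] main.md                                        
       [ ] .gitignore                                     
     [ ] static/                                          
       [ ] utils.json                                     
       [ ] helpers.txt                                    
                                                          
                                                          
                                                          
                                                          
                                                          
                                                          
                                                          
                                                          
                                                          
                                                          


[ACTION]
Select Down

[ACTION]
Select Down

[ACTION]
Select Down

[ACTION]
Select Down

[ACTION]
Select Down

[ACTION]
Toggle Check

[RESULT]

 [-] repo/                                                
   [ ] worker.css                                         
   [ ] main.toml                                          
   [-] tools/                                             
     [-] utils/                                           
>      [x] server.html                                    
       [ ] helpers.json                                   
       [ ] parser.py                                      
     [ ] bin/                                             
       [ ] parser.h                                       
       [ ] main.md                                        
       [ ] .gitignore                                     
     [ ] static/                                          
       [ ] utils.json                                     
       [ ] helpers.txt                                    
                                                          
                                                          
                                                          
                                                          
                                                          
                                                          
                                                          
                                                          
                                                          
                                                          


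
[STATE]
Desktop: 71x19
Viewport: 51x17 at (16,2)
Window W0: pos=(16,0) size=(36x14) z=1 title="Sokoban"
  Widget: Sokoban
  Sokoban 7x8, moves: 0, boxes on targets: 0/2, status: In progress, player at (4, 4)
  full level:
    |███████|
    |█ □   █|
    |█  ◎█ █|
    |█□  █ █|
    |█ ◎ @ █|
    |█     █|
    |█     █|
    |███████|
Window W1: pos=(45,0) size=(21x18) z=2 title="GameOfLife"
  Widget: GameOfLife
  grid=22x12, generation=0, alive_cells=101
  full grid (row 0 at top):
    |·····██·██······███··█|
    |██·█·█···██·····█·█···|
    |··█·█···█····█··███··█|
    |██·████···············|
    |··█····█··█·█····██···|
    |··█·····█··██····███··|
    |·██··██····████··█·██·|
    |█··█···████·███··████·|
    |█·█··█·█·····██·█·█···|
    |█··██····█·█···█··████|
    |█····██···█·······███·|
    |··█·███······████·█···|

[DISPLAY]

┠────────────────────────────┠───────────────────┨ 
┃███████                     ┃Gen: 0             ┃ 
┃█ □   █                     ┃····██·██······███·┃ 
┃█  ◎█ █                     ┃█·█·█···██·····█·█·┃ 
┃█□  █ █                     ┃·█·█···█····█··███·┃ 
┃█ ◎ @ █                     ┃█·████·············┃ 
┃█     █                     ┃·█····█··█·█····██·┃ 
┃█     █                     ┃·█·····█··██····███┃ 
┃███████                     ┃██··██····████··█·█┃ 
┃Moves: 0  0/2               ┃··█···████·███··███┃ 
┃                            ┃·█··█·█·····██·█·█·┃ 
┗━━━━━━━━━━━━━━━━━━━━━━━━━━━━┃··██····█·█···█··██┃ 
                             ┃····██···█·······██┃ 
                             ┃·█·███······████·█·┃ 
                             ┃                   ┃ 
                             ┗━━━━━━━━━━━━━━━━━━━┛ 
                                                   


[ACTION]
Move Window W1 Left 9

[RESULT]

┠───────────────────┠───────────────────┨          
┃███████            ┃Gen: 0             ┃          
┃█ □   █            ┃····██·██······███·┃          
┃█  ◎█ █            ┃█·█·█···██·····█·█·┃          
┃█□  █ █            ┃·█·█···█····█··███·┃          
┃█ ◎ @ █            ┃█·████·············┃          
┃█     █            ┃·█····█··█·█····██·┃          
┃█     █            ┃·█·····█··██····███┃          
┃███████            ┃██··██····████··█·█┃          
┃Moves: 0  0/2      ┃··█···████·███··███┃          
┃                   ┃·█··█·█·····██·█·█·┃          
┗━━━━━━━━━━━━━━━━━━━┃··██····█·█···█··██┃          
                    ┃····██···█·······██┃          
                    ┃·█·███······████·█·┃          
                    ┃                   ┃          
                    ┗━━━━━━━━━━━━━━━━━━━┛          
                                                   


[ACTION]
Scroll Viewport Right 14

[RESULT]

────────────────┠───────────────────┨              
████            ┃Gen: 0             ┃              
   █            ┃····██·██······███·┃              
◎█ █            ┃█·█·█···██·····█·█·┃              
 █ █            ┃·█·█···█····█··███·┃              
 @ █            ┃█·████·············┃              
   █            ┃·█····█··█·█····██·┃              
   █            ┃·█·····█··██····███┃              
████            ┃██··██····████··█·█┃              
es: 0  0/2      ┃··█···████·███··███┃              
                ┃·█··█·█·····██·█·█·┃              
━━━━━━━━━━━━━━━━┃··██····█·█···█··██┃              
                ┃····██···█·······██┃              
                ┃·█·███······████·█·┃              
                ┃                   ┃              
                ┗━━━━━━━━━━━━━━━━━━━┛              
                                                   


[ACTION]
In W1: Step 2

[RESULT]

────────────────┠───────────────────┨              
████            ┃Gen: 2             ┃              
   █            ┃·███···███·········┃              
◎█ █            ┃·██······█····██·██┃              
 █ █            ┃█·█····█······███··┃              
 @ █            ┃··██···█·······█·█·┃              
   █            ┃██·····█·······██··┃              
   █            ┃··············███··┃              
████            ┃█········█·····██··┃              
es: 0  0/2      ┃···██··███·····██··┃              
                ┃·█···██···█····█···┃              
━━━━━━━━━━━━━━━━┃·██·███··██···██···┃              
                ┃··██···········██··┃              
                ┃····█·········███··┃              
                ┃                   ┃              
                ┗━━━━━━━━━━━━━━━━━━━┛              
                                                   


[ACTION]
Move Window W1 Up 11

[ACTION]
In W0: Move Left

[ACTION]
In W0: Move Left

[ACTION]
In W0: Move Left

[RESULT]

────────────────┠───────────────────┨              
████            ┃Gen: 2             ┃              
   █            ┃·███···███·········┃              
◎█ █            ┃·██······█····██·██┃              
 █ █            ┃█·█····█······███··┃              
   █            ┃··██···█·······█·█·┃              
   █            ┃██·····█·······██··┃              
   █            ┃··············███··┃              
████            ┃█········█·····██··┃              
es: 3  0/2      ┃···██··███·····██··┃              
                ┃·█···██···█····█···┃              
━━━━━━━━━━━━━━━━┃·██·███··██···██···┃              
                ┃··██···········██··┃              
                ┃····█·········███··┃              
                ┃                   ┃              
                ┗━━━━━━━━━━━━━━━━━━━┛              
                                                   


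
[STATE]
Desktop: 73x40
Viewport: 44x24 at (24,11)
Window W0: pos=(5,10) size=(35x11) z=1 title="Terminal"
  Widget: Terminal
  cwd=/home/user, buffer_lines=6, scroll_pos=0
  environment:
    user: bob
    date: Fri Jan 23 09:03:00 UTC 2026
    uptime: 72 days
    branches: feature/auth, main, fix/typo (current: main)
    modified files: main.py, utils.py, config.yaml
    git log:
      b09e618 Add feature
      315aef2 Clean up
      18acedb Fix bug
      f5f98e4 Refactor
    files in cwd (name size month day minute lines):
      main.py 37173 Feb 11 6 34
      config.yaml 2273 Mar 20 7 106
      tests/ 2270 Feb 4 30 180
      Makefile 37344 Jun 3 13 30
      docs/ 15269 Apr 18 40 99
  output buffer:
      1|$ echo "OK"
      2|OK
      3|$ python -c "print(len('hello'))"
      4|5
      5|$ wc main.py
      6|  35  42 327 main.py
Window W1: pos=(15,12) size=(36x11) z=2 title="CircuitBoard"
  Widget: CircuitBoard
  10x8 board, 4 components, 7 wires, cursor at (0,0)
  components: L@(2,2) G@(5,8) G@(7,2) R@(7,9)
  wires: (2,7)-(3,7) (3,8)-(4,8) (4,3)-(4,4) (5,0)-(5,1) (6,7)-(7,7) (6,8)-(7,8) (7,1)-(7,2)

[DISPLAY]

               ┃                            
━━━━━━━━━━━━━━━━━━━━━━━━━━┓                 
Board                     ┃                 
──────────────────────────┨                 
 3 4 5 6 7 8 9            ┃                 
                          ┃                 
                          ┃                 
                          ┃                 
                          ┃                 
    L                   · ┃                 
                        │ ┃                 
━━━━━━━━━━━━━━━━━━━━━━━━━━┛                 
                                            
                                            
                                            
                                            
                                            
                                            
                                            
                                            
                                            
                                            
                                            
                                            


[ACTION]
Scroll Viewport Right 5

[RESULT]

          ┃                                 
━━━━━━━━━━━━━━━━━━━━━┓                      
                     ┃                      
─────────────────────┨                      
5 6 7 8 9            ┃                      
                     ┃                      
                     ┃                      
                     ┃                      
                     ┃                      
                   · ┃                      
                   │ ┃                      
━━━━━━━━━━━━━━━━━━━━━┛                      
                                            
                                            
                                            
                                            
                                            
                                            
                                            
                                            
                                            
                                            
                                            
                                            


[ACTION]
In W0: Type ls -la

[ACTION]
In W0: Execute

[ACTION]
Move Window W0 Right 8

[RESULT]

                  ┃                         
━━━━━━━━━━━━━━━━━━━━━┓                      
                     ┃                      
─────────────────────┨                      
5 6 7 8 9            ┃                      
                     ┃                      
                     ┃                      
                     ┃                      
                     ┃                      
                   · ┃                      
                   │ ┃                      
━━━━━━━━━━━━━━━━━━━━━┛                      
                                            
                                            
                                            
                                            
                                            
                                            
                                            
                                            
                                            
                                            
                                            
                                            
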